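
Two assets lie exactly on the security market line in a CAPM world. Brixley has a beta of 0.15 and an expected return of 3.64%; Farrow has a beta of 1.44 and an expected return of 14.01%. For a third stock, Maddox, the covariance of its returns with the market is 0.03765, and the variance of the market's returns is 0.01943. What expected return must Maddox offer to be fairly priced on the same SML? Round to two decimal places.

18.01%

MRP = (14.01% − 3.64%) / (1.44 − 0.15) = 8.0388%
R_f = 3.64% − 0.15 × 8.0388% = 2.4342%
β_Maddox = Cov / Var(R_m) = 0.03765 / 0.01943 = 1.9377
E(R_Maddox) = R_f + β × MRP = 2.4342% + 1.9377 × 8.0388% = 18.01%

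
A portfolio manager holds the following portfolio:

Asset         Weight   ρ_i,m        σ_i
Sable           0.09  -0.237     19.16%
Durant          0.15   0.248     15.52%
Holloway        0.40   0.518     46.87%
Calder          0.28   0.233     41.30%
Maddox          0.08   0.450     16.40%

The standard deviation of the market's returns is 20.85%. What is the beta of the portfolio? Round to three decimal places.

β_Sable = -0.237 × 19.16% / 20.85% = -0.2178
β_Durant = 0.248 × 15.52% / 20.85% = 0.1846
β_Holloway = 0.518 × 46.87% / 20.85% = 1.1644
β_Calder = 0.233 × 41.30% / 20.85% = 0.4615
β_Maddox = 0.450 × 16.40% / 20.85% = 0.3540
β_P = Σ w_i β_i = 0.09×-0.2178 + 0.15×0.1846 + 0.40×1.1644 + 0.28×0.4615 + 0.08×0.3540 = 0.6314

0.631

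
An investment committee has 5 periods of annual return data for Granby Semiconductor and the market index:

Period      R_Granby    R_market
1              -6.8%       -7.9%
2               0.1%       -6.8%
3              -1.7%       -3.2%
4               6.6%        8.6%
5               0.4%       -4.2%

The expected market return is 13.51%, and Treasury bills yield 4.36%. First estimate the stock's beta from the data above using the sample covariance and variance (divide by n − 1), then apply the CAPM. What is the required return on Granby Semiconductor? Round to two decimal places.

Mean R_i = (-6.8 + 0.1 − 1.7 + 6.6 + 0.4) / 5 = -0.2800%
Mean R_m = (-7.9 − 6.8 − 3.2 + 8.6 − 4.2) / 5 = -2.7000%
Σ(R_i − R̄_i)(R_m − R̄_m) = 109.7800  ⇒  Cov = 109.7800 / 4 = 27.4450
Σ(R_m − R̄_m)² = 174.0400  ⇒  Var(R_m) = 174.0400 / 4 = 43.5100
β = Cov / Var(R_m) = 27.4450 / 43.5100 = 0.6308
MRP = 13.51% − 4.36% = 9.15%
E(R) = R_f + β × MRP = 4.36% + 0.6308 × 9.15% = 10.13%

10.13%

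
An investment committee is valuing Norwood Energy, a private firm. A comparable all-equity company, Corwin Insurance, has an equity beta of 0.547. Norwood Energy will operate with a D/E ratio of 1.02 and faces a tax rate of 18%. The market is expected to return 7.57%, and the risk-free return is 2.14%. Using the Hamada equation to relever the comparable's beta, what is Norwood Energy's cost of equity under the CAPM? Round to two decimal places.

7.59%

β_L = β_U × [1 + (1 − t)(D/E)] = 0.547 × [1 + (1 − 0.18) × 1.02]
    = 0.547 × [1 + 0.82 × 1.02] = 0.547 × 1.8364 = 1.0045
MRP = 7.57% − 2.14% = 5.43%
E(R) = R_f + β_L × MRP = 2.14% + 1.0045 × 5.43% = 7.59%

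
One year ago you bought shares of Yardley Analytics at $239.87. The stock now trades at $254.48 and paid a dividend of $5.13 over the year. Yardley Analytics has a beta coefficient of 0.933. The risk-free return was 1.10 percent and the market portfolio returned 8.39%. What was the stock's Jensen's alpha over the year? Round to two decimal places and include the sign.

Realised HPR = (P1 + D1 − P0) / P0 = (254.48 + 5.13 − 239.87) / 239.87 = 19.74 / 239.87 = 8.2295%
MRP = 8.39% − 1.10% = 7.29%
CAPM required = R_f + β·MRP = 1.10% + 0.933 × 7.29% = 7.90157%
α = realised − required = 8.2295% − 7.90157% = +0.33%

+0.33%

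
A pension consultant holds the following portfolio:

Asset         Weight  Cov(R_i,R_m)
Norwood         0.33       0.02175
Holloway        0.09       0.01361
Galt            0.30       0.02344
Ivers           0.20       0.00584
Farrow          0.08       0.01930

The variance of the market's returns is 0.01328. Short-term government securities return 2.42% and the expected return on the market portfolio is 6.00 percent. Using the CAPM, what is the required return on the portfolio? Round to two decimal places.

7.31%

β_Norwood = 0.02175 / 0.01328 = 1.6378
β_Holloway = 0.01361 / 0.01328 = 1.0248
β_Galt = 0.02344 / 0.01328 = 1.7651
β_Ivers = 0.00584 / 0.01328 = 0.4398
β_Farrow = 0.01930 / 0.01328 = 1.4533
β_P = Σ w_i β_i = 0.33×1.6378 + 0.09×1.0248 + 0.30×1.7651 + 0.20×0.4398 + 0.08×1.4533 = 1.3665
MRP = 6.00% − 2.42% = 3.58%
E(R_P) = R_f + β_P × MRP = 2.42% + 1.3665 × 3.58% = 7.31%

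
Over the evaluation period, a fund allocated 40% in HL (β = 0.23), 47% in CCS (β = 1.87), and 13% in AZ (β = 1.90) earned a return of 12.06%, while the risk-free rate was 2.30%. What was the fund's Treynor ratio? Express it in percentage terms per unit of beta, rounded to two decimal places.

8.01%

β_P = 0.40×0.23 + 0.47×1.87 + 0.13×1.90 = 1.2179
Treynor = (R_P − R_f) / β_P = (12.06% − 2.30%) / 1.2179 = 9.76% / 1.2179 = 8.01%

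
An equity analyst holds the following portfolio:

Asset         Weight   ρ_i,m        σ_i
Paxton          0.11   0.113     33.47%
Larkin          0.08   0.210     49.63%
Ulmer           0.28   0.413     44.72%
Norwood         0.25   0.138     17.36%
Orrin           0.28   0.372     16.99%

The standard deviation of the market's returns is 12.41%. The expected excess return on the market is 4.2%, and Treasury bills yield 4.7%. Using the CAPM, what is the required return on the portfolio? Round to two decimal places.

β_Paxton = 0.113 × 33.47% / 12.41% = 0.3048
β_Larkin = 0.210 × 49.63% / 12.41% = 0.8398
β_Ulmer = 0.413 × 44.72% / 12.41% = 1.4883
β_Norwood = 0.138 × 17.36% / 12.41% = 0.1930
β_Orrin = 0.372 × 16.99% / 12.41% = 0.5093
β_P = Σ w_i β_i = 0.11×0.3048 + 0.08×0.8398 + 0.28×1.4883 + 0.25×0.1930 + 0.28×0.5093 = 0.7083
E(R_P) = R_f + β_P × MRP = 4.7% + 0.7083 × 4.2% = 7.67%

7.67%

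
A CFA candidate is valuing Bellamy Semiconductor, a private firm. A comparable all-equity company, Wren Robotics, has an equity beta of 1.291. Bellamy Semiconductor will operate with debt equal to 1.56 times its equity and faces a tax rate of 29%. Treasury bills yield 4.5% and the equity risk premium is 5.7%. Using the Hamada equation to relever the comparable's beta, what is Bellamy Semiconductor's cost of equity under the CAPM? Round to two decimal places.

20.01%

β_L = β_U × [1 + (1 − t)(D/E)] = 1.291 × [1 + (1 − 0.29) × 1.56]
    = 1.291 × [1 + 0.71 × 1.56] = 1.291 × 2.1076 = 2.7209
E(R) = R_f + β_L × MRP = 4.5% + 2.7209 × 5.7% = 20.01%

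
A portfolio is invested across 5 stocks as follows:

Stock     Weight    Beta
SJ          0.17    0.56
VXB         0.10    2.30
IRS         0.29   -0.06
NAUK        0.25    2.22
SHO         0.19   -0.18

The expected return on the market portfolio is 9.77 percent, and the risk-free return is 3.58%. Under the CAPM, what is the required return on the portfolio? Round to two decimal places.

8.71%

β_P = Σ w_i β_i = 0.17×0.56 + 0.10×2.30 + 0.29×-0.06 + 0.25×2.22 + 0.19×-0.18 = 0.8286
MRP = 9.77% − 3.58% = 6.19%
E(R_P) = R_f + β_P × MRP = 3.58% + 0.8286 × 6.19% = 8.71%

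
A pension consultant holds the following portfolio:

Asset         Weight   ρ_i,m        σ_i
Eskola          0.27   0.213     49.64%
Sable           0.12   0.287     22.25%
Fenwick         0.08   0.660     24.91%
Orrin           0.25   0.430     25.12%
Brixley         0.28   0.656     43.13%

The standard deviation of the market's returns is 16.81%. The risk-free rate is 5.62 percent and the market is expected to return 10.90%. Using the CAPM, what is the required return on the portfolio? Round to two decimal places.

10.51%

β_Eskola = 0.213 × 49.64% / 16.81% = 0.6290
β_Sable = 0.287 × 22.25% / 16.81% = 0.3799
β_Fenwick = 0.660 × 24.91% / 16.81% = 0.9780
β_Orrin = 0.430 × 25.12% / 16.81% = 0.6426
β_Brixley = 0.656 × 43.13% / 16.81% = 1.6831
β_P = Σ w_i β_i = 0.27×0.6290 + 0.12×0.3799 + 0.08×0.9780 + 0.25×0.6426 + 0.28×1.6831 = 0.9256
MRP = 10.90% − 5.62% = 5.28%
E(R_P) = R_f + β_P × MRP = 5.62% + 0.9256 × 5.28% = 10.51%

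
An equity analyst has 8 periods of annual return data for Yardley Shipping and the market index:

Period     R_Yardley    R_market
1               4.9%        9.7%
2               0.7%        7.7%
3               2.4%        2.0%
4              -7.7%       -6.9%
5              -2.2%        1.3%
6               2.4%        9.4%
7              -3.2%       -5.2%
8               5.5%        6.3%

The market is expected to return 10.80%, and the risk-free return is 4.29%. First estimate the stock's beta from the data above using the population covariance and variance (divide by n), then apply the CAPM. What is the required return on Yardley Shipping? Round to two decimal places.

Mean R_i = (4.9 + 0.7 + 2.4 − 7.7 − 2.2 + 2.4 − 3.2 + 5.5) / 8 = 0.3500%
Mean R_m = (9.7 + 7.7 + 2.0 − 6.9 + 1.3 + 9.4 − 5.2 + 6.3) / 8 = 3.0375%
Σ(R_i − R̄_i)(R_m − R̄_m) = 173.3350  ⇒  Cov = 173.3350 / 8 = 21.6669
Σ(R_m − R̄_m)² = 287.9588  ⇒  Var(R_m) = 287.9588 / 8 = 35.9949
β = Cov / Var(R_m) = 21.6669 / 35.9949 = 0.6019
MRP = 10.80% − 4.29% = 6.51%
E(R) = R_f + β × MRP = 4.29% + 0.6019 × 6.51% = 8.21%

8.21%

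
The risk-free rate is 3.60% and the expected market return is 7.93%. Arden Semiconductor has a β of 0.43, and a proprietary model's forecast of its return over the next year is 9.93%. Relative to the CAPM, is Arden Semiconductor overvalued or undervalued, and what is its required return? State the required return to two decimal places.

MRP = 7.93% − 3.60% = 4.33%
Required return = R_f + β·MRP = 3.60% + 0.43 × 4.33% = 5.46%
Forecast 9.93% > required 5.46% → the stock plots above the SML → undervalued.

Undervalued; required return 5.46%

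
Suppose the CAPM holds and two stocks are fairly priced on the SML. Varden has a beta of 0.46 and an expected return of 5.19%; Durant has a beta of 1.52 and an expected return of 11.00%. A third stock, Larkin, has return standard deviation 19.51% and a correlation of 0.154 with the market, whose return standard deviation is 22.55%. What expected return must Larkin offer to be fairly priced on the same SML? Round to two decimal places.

3.40%

MRP = (11.00% − 5.19%) / (1.52 − 0.46) = 5.4811%
R_f = 5.19% − 0.46 × 5.4811% = 2.6687%
β_Larkin = ρ·σ_i/σ_m = 0.154 × 19.51 / 22.55 = 0.1332
E(R_Larkin) = R_f + β × MRP = 2.6687% + 0.1332 × 5.4811% = 3.40%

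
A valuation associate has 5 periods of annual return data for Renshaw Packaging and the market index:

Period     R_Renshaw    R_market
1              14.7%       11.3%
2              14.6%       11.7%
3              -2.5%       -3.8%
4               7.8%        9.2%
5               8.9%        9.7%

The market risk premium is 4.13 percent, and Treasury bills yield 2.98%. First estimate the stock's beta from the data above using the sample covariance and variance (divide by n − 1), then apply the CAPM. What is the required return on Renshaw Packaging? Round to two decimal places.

7.25%

Mean R_i = (14.7 + 14.6 − 2.5 + 7.8 + 8.9) / 5 = 8.7000%
Mean R_m = (11.3 + 11.7 − 3.8 + 9.2 + 9.7) / 5 = 7.6200%
Σ(R_i − R̄_i)(R_m − R̄_m) = 173.0500  ⇒  Cov = 173.0500 / 4 = 43.2625
Σ(R_m − R̄_m)² = 167.4280  ⇒  Var(R_m) = 167.4280 / 4 = 41.8570
β = Cov / Var(R_m) = 43.2625 / 41.8570 = 1.0336
E(R) = R_f + β × MRP = 2.98% + 1.0336 × 4.13% = 7.25%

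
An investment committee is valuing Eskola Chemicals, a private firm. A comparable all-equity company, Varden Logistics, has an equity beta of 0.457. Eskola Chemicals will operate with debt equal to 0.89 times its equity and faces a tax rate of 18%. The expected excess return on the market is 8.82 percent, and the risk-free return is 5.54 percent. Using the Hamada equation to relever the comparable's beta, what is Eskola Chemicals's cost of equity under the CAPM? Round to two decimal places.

12.51%

β_L = β_U × [1 + (1 − t)(D/E)] = 0.457 × [1 + (1 − 0.18) × 0.89]
    = 0.457 × [1 + 0.82 × 0.89] = 0.457 × 1.7298 = 0.7905
E(R) = R_f + β_L × MRP = 5.54% + 0.7905 × 8.82% = 12.51%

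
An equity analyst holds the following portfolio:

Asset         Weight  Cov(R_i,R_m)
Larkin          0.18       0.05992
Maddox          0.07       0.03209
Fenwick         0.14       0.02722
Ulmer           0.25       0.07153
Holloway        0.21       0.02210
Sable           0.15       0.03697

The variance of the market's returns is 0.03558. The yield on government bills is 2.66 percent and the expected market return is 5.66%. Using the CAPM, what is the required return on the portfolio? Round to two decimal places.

6.45%

β_Larkin = 0.05992 / 0.03558 = 1.6841
β_Maddox = 0.03209 / 0.03558 = 0.9019
β_Fenwick = 0.02722 / 0.03558 = 0.7650
β_Ulmer = 0.07153 / 0.03558 = 2.0104
β_Holloway = 0.02210 / 0.03558 = 0.6211
β_Sable = 0.03697 / 0.03558 = 1.0391
β_P = Σ w_i β_i = 0.18×1.6841 + 0.07×0.9019 + 0.14×0.7650 + 0.25×2.0104 + 0.21×0.6211 + 0.15×1.0391 = 1.2623
MRP = 5.66% − 2.66% = 3.00%
E(R_P) = R_f + β_P × MRP = 2.66% + 1.2623 × 3.00% = 6.45%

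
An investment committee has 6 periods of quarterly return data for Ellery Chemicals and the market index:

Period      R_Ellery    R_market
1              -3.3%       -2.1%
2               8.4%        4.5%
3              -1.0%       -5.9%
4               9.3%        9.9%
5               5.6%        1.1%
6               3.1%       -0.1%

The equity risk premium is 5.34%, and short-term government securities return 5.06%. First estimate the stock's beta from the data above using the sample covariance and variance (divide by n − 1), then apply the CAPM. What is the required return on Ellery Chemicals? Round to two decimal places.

Mean R_i = (-3.3 + 8.4 − 1.0 + 9.3 + 5.6 + 3.1) / 6 = 3.6833%
Mean R_m = (-2.1 + 4.5 − 5.9 + 9.9 + 1.1 − 0.1) / 6 = 1.2333%
Σ(R_i − R̄_i)(R_m − R̄_m) = 121.2933  ⇒  Cov = 121.2933 / 5 = 24.2587
Σ(R_m − R̄_m)² = 149.5733  ⇒  Var(R_m) = 149.5733 / 5 = 29.9147
β = Cov / Var(R_m) = 24.2587 / 29.9147 = 0.8109
E(R) = R_f + β × MRP = 5.06% + 0.8109 × 5.34% = 9.39%

9.39%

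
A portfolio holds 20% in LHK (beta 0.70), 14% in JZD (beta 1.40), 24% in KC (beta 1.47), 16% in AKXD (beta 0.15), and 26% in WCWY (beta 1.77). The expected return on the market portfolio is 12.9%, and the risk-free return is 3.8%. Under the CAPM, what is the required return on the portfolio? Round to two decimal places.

β_P = Σ w_i β_i = 0.20×0.70 + 0.14×1.40 + 0.24×1.47 + 0.16×0.15 + 0.26×1.77 = 1.1730
MRP = 12.9% − 3.8% = 9.10%
E(R_P) = R_f + β_P × MRP = 3.8% + 1.1730 × 9.1% = 14.47%

14.47%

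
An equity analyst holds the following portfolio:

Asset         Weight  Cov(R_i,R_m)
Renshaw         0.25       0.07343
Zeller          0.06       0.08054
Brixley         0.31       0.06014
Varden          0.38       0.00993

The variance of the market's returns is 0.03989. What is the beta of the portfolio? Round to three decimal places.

1.143

β_Renshaw = 0.07343 / 0.03989 = 1.8408
β_Zeller = 0.08054 / 0.03989 = 2.0191
β_Brixley = 0.06014 / 0.03989 = 1.5076
β_Varden = 0.00993 / 0.03989 = 0.2489
β_P = Σ w_i β_i = 0.25×1.8408 + 0.06×2.0191 + 0.31×1.5076 + 0.38×0.2489 = 1.1433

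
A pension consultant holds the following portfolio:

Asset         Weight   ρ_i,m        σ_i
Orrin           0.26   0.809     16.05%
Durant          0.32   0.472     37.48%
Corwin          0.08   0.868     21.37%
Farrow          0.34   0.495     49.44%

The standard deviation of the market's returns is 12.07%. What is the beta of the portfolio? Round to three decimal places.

β_Orrin = 0.809 × 16.05% / 12.07% = 1.0758
β_Durant = 0.472 × 37.48% / 12.07% = 1.4657
β_Corwin = 0.868 × 21.37% / 12.07% = 1.5368
β_Farrow = 0.495 × 49.44% / 12.07% = 2.0276
β_P = Σ w_i β_i = 0.26×1.0758 + 0.32×1.4657 + 0.08×1.5368 + 0.34×2.0276 = 1.5611

1.561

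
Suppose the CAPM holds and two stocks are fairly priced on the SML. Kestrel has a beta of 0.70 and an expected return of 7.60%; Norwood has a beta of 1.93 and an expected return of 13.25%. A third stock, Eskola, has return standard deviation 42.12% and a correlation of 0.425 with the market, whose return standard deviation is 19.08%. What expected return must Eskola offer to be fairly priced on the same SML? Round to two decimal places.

8.69%

MRP = (13.25% − 7.60%) / (1.93 − 0.70) = 4.5935%
R_f = 7.60% − 0.70 × 4.5935% = 4.3846%
β_Eskola = ρ·σ_i/σ_m = 0.425 × 42.12 / 19.08 = 0.9382
E(R_Eskola) = R_f + β × MRP = 4.3846% + 0.9382 × 4.5935% = 8.69%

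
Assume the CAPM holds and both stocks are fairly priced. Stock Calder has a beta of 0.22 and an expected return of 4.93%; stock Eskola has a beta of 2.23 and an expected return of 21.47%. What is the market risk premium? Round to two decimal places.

Both satisfy E(R) = R_f + β·MRP, so the slope of the SML is
MRP = (21.47% − 4.93%) / (2.23 − 0.22) = 16.54% / 2.01 = 8.2289%

8.23%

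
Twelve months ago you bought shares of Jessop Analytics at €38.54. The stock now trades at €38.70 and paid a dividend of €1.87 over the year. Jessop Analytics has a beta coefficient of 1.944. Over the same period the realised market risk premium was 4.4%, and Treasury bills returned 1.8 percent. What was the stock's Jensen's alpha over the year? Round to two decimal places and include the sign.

Realised HPR = (P1 + D1 − P0) / P0 = (38.70 + 1.87 − 38.54) / 38.54 = 2.03 / 38.54 = 5.2673%
CAPM required = R_f + β·MRP = 1.8% + 1.944 × 4.4% = 10.3536%
α = realised − required = 5.2673% − 10.3536% = -5.09%

-5.09%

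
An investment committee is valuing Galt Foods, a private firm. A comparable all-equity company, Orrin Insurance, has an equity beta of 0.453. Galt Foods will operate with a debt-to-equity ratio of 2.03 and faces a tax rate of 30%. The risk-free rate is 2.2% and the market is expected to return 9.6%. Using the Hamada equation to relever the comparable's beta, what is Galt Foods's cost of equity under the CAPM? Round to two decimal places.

10.32%

β_L = β_U × [1 + (1 − t)(D/E)] = 0.453 × [1 + (1 − 0.30) × 2.03]
    = 0.453 × [1 + 0.70 × 2.03] = 0.453 × 2.4210 = 1.0967
MRP = 9.6% − 2.2% = 7.40%
E(R) = R_f + β_L × MRP = 2.2% + 1.0967 × 7.4% = 10.32%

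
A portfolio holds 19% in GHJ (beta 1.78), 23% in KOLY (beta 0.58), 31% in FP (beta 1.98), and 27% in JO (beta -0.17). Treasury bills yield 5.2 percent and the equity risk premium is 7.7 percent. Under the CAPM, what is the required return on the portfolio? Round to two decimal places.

13.20%

β_P = Σ w_i β_i = 0.19×1.78 + 0.23×0.58 + 0.31×1.98 + 0.27×-0.17 = 1.0395
E(R_P) = R_f + β_P × MRP = 5.2% + 1.0395 × 7.7% = 13.20%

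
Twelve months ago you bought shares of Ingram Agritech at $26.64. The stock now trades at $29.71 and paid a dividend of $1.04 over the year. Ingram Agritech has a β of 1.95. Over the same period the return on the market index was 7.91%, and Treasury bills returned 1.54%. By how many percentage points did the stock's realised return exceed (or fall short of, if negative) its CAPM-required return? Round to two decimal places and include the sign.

Realised HPR = (P1 + D1 − P0) / P0 = (29.71 + 1.04 − 26.64) / 26.64 = 4.11 / 26.64 = 15.4279%
MRP = 7.91% − 1.54% = 6.37%
CAPM required = R_f + β·MRP = 1.54% + 1.95 × 6.37% = 13.9615%
α = realised − required = 15.4279% − 13.9615% = +1.47%

+1.47%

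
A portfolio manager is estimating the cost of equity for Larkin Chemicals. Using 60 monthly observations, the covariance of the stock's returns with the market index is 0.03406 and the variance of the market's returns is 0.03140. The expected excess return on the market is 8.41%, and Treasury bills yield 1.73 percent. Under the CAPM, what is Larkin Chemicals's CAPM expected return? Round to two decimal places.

β = Cov(R_i, R_m) / Var(R_m) = 0.03406 / 0.03140 = 1.0847
E(R) = R_f + β × MRP = 1.73% + 1.0847 × 8.41% = 10.85%

10.85%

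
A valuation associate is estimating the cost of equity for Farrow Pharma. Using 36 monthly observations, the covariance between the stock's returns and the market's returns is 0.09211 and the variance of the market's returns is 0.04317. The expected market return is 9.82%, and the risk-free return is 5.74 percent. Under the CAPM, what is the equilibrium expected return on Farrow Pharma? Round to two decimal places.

14.45%

β = Cov(R_i, R_m) / Var(R_m) = 0.09211 / 0.04317 = 2.1337
MRP = 9.82% − 5.74% = 4.08%
E(R) = R_f + β × MRP = 5.74% + 2.1337 × 4.08% = 14.45%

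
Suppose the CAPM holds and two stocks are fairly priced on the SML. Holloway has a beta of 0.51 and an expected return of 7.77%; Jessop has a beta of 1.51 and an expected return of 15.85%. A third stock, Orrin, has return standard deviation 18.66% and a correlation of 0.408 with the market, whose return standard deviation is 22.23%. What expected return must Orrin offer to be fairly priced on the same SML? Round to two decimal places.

MRP = (15.85% − 7.77%) / (1.51 − 0.51) = 8.0800%
R_f = 7.77% − 0.51 × 8.0800% = 3.6492%
β_Orrin = ρ·σ_i/σ_m = 0.408 × 18.66 / 22.23 = 0.3425
E(R_Orrin) = R_f + β × MRP = 3.6492% + 0.3425 × 8.0800% = 6.42%

6.42%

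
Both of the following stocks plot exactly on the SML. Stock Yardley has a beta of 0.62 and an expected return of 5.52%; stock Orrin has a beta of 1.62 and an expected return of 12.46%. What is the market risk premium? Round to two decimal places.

Both satisfy E(R) = R_f + β·MRP, so the slope of the SML is
MRP = (12.46% − 5.52%) / (1.62 − 0.62) = 6.94% / 1.00 = 6.9400%

6.94%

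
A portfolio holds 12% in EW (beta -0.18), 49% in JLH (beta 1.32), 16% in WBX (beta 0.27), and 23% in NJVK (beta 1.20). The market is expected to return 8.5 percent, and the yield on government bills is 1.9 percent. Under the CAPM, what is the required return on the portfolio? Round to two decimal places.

β_P = Σ w_i β_i = 0.12×-0.18 + 0.49×1.32 + 0.16×0.27 + 0.23×1.20 = 0.9444
MRP = 8.5% − 1.9% = 6.60%
E(R_P) = R_f + β_P × MRP = 1.9% + 0.9444 × 6.6% = 8.13%

8.13%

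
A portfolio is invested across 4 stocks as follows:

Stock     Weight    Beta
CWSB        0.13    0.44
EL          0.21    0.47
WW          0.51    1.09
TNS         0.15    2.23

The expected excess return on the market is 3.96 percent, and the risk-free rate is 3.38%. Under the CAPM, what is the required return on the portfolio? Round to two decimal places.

β_P = Σ w_i β_i = 0.13×0.44 + 0.21×0.47 + 0.51×1.09 + 0.15×2.23 = 1.0463
E(R_P) = R_f + β_P × MRP = 3.38% + 1.0463 × 3.96% = 7.52%

7.52%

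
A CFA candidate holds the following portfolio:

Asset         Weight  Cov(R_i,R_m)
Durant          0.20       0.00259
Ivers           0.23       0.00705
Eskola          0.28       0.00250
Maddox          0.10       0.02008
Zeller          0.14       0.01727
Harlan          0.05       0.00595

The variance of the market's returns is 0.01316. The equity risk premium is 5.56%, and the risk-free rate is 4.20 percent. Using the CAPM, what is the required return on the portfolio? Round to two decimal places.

β_Durant = 0.00259 / 0.01316 = 0.1968
β_Ivers = 0.00705 / 0.01316 = 0.5357
β_Eskola = 0.00250 / 0.01316 = 0.1900
β_Maddox = 0.02008 / 0.01316 = 1.5258
β_Zeller = 0.01727 / 0.01316 = 1.3123
β_Harlan = 0.00595 / 0.01316 = 0.4521
β_P = Σ w_i β_i = 0.20×0.1968 + 0.23×0.5357 + 0.28×0.1900 + 0.10×1.5258 + 0.14×1.3123 + 0.05×0.4521 = 0.5747
E(R_P) = R_f + β_P × MRP = 4.20% + 0.5747 × 5.56% = 7.40%

7.40%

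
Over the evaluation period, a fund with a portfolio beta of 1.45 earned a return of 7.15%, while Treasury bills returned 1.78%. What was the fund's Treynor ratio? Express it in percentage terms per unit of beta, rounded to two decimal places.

3.70%

Treynor = (R_P − R_f) / β_P = (7.15% − 1.78%) / 1.4500 = 5.37% / 1.4500 = 3.70%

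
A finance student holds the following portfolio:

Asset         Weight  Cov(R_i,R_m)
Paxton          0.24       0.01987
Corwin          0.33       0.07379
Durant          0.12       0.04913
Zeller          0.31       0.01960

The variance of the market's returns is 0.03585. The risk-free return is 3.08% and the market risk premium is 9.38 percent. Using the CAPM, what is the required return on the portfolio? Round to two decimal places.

β_Paxton = 0.01987 / 0.03585 = 0.5543
β_Corwin = 0.07379 / 0.03585 = 2.0583
β_Durant = 0.04913 / 0.03585 = 1.3704
β_Zeller = 0.01960 / 0.03585 = 0.5467
β_P = Σ w_i β_i = 0.24×0.5543 + 0.33×2.0583 + 0.12×1.3704 + 0.31×0.5467 = 1.1462
E(R_P) = R_f + β_P × MRP = 3.08% + 1.1462 × 9.38% = 13.83%

13.83%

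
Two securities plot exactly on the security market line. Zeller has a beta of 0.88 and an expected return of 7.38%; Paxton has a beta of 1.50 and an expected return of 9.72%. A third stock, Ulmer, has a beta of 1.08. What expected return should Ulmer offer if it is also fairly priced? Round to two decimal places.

MRP (SML slope) = (9.72% − 7.38%) / (1.50 − 0.88) = 2.34% / 0.62 = 3.7742%
R_f (intercept) = 7.38% − 0.88 × 3.7742% = 4.0587%
E(R_Ulmer) = R_f + β × MRP = 4.0587% + 1.08 × 3.7742% = 8.13%

8.13%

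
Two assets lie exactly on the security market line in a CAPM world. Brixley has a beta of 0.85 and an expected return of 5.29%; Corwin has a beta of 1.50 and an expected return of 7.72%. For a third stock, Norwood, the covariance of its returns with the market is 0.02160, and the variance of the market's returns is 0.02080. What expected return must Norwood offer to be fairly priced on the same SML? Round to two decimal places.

MRP = (7.72% − 5.29%) / (1.50 − 0.85) = 3.7385%
R_f = 5.29% − 0.85 × 3.7385% = 2.1123%
β_Norwood = Cov / Var(R_m) = 0.02160 / 0.02080 = 1.0385
E(R_Norwood) = R_f + β × MRP = 2.1123% + 1.0385 × 3.7385% = 5.99%

5.99%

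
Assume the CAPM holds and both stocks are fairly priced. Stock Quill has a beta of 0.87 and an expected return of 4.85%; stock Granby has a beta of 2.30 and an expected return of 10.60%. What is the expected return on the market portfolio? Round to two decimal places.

5.37%

Both satisfy E(R) = R_f + β·MRP, so the slope of the SML is
MRP = (10.60% − 4.85%) / (2.30 − 0.87) = 5.75% / 1.43 = 4.0210%
R_f = E(R_Quill) − β_Quill·MRP = 4.85% − 0.87 × 4.0210% = 1.3517%
E(R_m) = R_f + MRP = 1.3517% + 4.0210% = 5.37%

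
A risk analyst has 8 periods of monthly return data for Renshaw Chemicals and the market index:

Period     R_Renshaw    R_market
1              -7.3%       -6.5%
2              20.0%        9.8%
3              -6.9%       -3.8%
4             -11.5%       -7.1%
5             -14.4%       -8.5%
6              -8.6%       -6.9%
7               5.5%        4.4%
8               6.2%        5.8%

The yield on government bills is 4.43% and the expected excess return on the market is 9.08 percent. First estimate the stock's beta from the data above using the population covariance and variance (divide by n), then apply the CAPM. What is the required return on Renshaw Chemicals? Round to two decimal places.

18.89%

Mean R_i = (-7.3 + 20.0 − 6.9 − 11.5 − 14.4 − 8.6 + 5.5 + 6.2) / 8 = -2.1250%
Mean R_m = (-6.5 + 9.8 − 3.8 − 7.1 − 8.5 − 6.9 + 4.4 + 5.8) / 8 = -1.6000%
Σ(R_i − R̄_i)(R_m − R̄_m) = 566.0200  ⇒  Cov = 566.0200 / 8 = 70.7525
Σ(R_m − R̄_m)² = 355.5200  ⇒  Var(R_m) = 355.5200 / 8 = 44.4400
β = Cov / Var(R_m) = 70.7525 / 44.4400 = 1.5921
E(R) = R_f + β × MRP = 4.43% + 1.5921 × 9.08% = 18.89%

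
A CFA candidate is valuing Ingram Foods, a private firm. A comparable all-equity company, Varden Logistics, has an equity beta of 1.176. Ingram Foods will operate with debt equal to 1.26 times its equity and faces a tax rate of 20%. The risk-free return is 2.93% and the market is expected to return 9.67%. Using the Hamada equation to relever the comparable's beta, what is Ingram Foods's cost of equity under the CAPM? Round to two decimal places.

18.85%

β_L = β_U × [1 + (1 − t)(D/E)] = 1.176 × [1 + (1 − 0.20) × 1.26]
    = 1.176 × [1 + 0.80 × 1.26] = 1.176 × 2.0080 = 2.3614
MRP = 9.67% − 2.93% = 6.74%
E(R) = R_f + β_L × MRP = 2.93% + 2.3614 × 6.74% = 18.85%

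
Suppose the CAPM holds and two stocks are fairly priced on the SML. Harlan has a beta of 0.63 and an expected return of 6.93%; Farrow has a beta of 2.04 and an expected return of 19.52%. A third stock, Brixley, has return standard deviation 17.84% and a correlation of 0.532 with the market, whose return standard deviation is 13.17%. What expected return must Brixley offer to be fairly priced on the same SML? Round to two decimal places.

MRP = (19.52% − 6.93%) / (2.04 − 0.63) = 8.9291%
R_f = 6.93% − 0.63 × 8.9291% = 1.3047%
β_Brixley = ρ·σ_i/σ_m = 0.532 × 17.84 / 13.17 = 0.7206
E(R_Brixley) = R_f + β × MRP = 1.3047% + 0.7206 × 8.9291% = 7.74%

7.74%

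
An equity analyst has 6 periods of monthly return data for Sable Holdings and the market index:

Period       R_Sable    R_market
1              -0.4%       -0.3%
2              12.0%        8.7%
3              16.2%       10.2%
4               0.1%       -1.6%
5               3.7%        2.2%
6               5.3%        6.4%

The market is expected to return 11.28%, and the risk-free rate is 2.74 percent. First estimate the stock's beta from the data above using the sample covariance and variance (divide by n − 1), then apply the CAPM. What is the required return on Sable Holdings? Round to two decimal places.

Mean R_i = (-0.4 + 12.0 + 16.2 + 0.1 + 3.7 + 5.3) / 6 = 6.1500%
Mean R_m = (-0.3 + 8.7 + 10.2 − 1.6 + 2.2 + 6.4) / 6 = 4.2667%
Σ(R_i − R̄_i)(R_m − R̄_m) = 154.2200  ⇒  Cov = 154.2200 / 5 = 30.8440
Σ(R_m − R̄_m)² = 118.9533  ⇒  Var(R_m) = 118.9533 / 5 = 23.7907
β = Cov / Var(R_m) = 30.8440 / 23.7907 = 1.2965
MRP = 11.28% − 2.74% = 8.54%
E(R) = R_f + β × MRP = 2.74% + 1.2965 × 8.54% = 13.81%

13.81%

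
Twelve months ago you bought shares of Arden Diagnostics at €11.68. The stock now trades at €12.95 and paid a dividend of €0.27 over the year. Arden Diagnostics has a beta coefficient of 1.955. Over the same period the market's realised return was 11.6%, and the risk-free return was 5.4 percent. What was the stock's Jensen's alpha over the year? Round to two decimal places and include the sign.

Realised HPR = (P1 + D1 − P0) / P0 = (12.95 + 0.27 − 11.68) / 11.68 = 1.54 / 11.68 = 13.1849%
MRP = 11.6% − 5.4% = 6.20%
CAPM required = R_f + β·MRP = 5.4% + 1.955 × 6.2% = 17.5210%
α = realised − required = 13.1849% − 17.5210% = -4.34%

-4.34%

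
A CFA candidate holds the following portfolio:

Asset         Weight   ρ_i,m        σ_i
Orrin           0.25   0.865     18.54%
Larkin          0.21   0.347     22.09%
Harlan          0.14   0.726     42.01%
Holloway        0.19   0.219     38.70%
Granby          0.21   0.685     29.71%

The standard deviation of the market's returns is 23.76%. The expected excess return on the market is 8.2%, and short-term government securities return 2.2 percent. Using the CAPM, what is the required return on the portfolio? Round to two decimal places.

β_Orrin = 0.865 × 18.54% / 23.76% = 0.6750
β_Larkin = 0.347 × 22.09% / 23.76% = 0.3226
β_Harlan = 0.726 × 42.01% / 23.76% = 1.2836
β_Holloway = 0.219 × 38.70% / 23.76% = 0.3567
β_Granby = 0.685 × 29.71% / 23.76% = 0.8565
β_P = Σ w_i β_i = 0.25×0.6750 + 0.21×0.3226 + 0.14×1.2836 + 0.19×0.3567 + 0.21×0.8565 = 0.6638
E(R_P) = R_f + β_P × MRP = 2.2% + 0.6638 × 8.2% = 7.64%

7.64%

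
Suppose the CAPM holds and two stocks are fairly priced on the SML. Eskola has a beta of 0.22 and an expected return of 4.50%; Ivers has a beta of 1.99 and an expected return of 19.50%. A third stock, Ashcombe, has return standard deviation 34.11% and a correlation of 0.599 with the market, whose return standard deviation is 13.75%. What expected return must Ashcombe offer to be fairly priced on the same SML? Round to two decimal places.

15.23%

MRP = (19.50% − 4.50%) / (1.99 − 0.22) = 8.4746%
R_f = 4.50% − 0.22 × 8.4746% = 2.6356%
β_Ashcombe = ρ·σ_i/σ_m = 0.599 × 34.11 / 13.75 = 1.4860
E(R_Ashcombe) = R_f + β × MRP = 2.6356% + 1.4860 × 8.4746% = 15.23%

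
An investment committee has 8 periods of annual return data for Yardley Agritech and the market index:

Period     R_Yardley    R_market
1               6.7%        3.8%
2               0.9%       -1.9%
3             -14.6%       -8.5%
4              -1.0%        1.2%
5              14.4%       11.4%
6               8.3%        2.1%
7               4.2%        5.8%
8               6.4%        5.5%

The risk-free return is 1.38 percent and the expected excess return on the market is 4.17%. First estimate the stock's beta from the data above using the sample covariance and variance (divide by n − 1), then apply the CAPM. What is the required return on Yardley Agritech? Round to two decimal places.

6.98%

Mean R_i = (6.7 + 0.9 − 14.6 − 1.0 + 14.4 + 8.3 + 4.2 + 6.4) / 8 = 3.1625%
Mean R_m = (3.8 − 1.9 − 8.5 + 1.2 + 11.4 + 2.1 + 5.8 + 5.5) / 8 = 2.4250%
Σ(R_i − R̄_i)(R_m − R̄_m) = 326.4475  ⇒  Cov = 326.4475 / 7 = 46.6354
Σ(R_m − R̄_m)² = 242.9550  ⇒  Var(R_m) = 242.9550 / 7 = 34.7079
β = Cov / Var(R_m) = 46.6354 / 34.7079 = 1.3437
E(R) = R_f + β × MRP = 1.38% + 1.3437 × 4.17% = 6.98%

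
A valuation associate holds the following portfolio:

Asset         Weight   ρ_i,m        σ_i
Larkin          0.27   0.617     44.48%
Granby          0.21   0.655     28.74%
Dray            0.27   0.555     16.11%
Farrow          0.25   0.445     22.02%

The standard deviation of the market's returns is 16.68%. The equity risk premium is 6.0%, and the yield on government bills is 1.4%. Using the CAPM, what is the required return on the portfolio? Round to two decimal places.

β_Larkin = 0.617 × 44.48% / 16.68% = 1.6453
β_Granby = 0.655 × 28.74% / 16.68% = 1.1286
β_Dray = 0.555 × 16.11% / 16.68% = 0.5360
β_Farrow = 0.445 × 22.02% / 16.68% = 0.5875
β_P = Σ w_i β_i = 0.27×1.6453 + 0.21×1.1286 + 0.27×0.5360 + 0.25×0.5875 = 0.9728
E(R_P) = R_f + β_P × MRP = 1.4% + 0.9728 × 6.0% = 7.24%

7.24%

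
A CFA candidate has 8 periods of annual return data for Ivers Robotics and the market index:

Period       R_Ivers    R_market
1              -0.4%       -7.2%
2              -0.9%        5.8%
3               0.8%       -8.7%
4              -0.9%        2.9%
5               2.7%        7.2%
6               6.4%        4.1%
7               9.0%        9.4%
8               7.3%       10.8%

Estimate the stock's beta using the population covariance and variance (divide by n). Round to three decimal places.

0.337

Mean R_i = (-0.4 − 0.9 + 0.8 − 0.9 + 2.7 + 6.4 + 9.0 + 7.3) / 8 = 3.0000%
Mean R_m = (-7.2 + 5.8 − 8.7 + 2.9 + 7.2 + 4.1 + 9.4 + 10.8) / 8 = 3.0375%
Σ(R_i − R̄_i)(R_m − R̄_m) = 124.3100  ⇒  Cov = 124.3100 / 8 = 15.5388
Σ(R_m − R̄_m)² = 369.4188  ⇒  Var(R_m) = 369.4188 / 8 = 46.1774
β = Cov / Var(R_m) = 15.5388 / 46.1774 = 0.3365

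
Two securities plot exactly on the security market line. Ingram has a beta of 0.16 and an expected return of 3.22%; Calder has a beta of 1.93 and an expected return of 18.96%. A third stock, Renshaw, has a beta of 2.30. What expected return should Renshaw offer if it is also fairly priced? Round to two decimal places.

22.25%

MRP (SML slope) = (18.96% − 3.22%) / (1.93 − 0.16) = 15.74% / 1.77 = 8.8927%
R_f (intercept) = 3.22% − 0.16 × 8.8927% = 1.7972%
E(R_Renshaw) = R_f + β × MRP = 1.7972% + 2.30 × 8.8927% = 22.25%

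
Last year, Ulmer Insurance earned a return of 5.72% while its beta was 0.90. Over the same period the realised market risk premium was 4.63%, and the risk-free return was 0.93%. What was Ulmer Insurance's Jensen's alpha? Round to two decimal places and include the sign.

+0.62%

CAPM benchmark = R_f + β(R_m − R_f) = 0.93% + 0.90 × 4.63% = 5.0970%
α = actual − benchmark = 5.72% − 5.0970% = +0.62%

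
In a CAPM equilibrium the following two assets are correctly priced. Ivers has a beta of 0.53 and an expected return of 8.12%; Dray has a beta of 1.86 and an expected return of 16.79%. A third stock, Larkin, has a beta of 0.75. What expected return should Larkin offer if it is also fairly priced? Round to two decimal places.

MRP (SML slope) = (16.79% − 8.12%) / (1.86 − 0.53) = 8.67% / 1.33 = 6.5188%
R_f (intercept) = 8.12% − 0.53 × 6.5188% = 4.6650%
E(R_Larkin) = R_f + β × MRP = 4.6650% + 0.75 × 6.5188% = 9.55%

9.55%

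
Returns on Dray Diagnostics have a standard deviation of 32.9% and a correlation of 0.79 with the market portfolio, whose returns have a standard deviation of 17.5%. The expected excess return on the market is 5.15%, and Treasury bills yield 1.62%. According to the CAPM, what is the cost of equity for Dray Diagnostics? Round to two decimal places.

9.27%

β = ρ × σ_i / σ_m = 0.79 × 32.9% / 17.5% = 1.4852
E(R) = 1.62% + 1.4852 × 5.15% = 9.27%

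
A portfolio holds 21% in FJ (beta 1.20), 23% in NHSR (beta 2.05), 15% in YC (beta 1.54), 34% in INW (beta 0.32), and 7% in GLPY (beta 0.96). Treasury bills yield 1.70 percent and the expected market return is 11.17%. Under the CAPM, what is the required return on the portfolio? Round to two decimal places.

β_P = Σ w_i β_i = 0.21×1.20 + 0.23×2.05 + 0.15×1.54 + 0.34×0.32 + 0.07×0.96 = 1.1305
MRP = 11.17% − 1.70% = 9.47%
E(R_P) = R_f + β_P × MRP = 1.70% + 1.1305 × 9.47% = 12.41%

12.41%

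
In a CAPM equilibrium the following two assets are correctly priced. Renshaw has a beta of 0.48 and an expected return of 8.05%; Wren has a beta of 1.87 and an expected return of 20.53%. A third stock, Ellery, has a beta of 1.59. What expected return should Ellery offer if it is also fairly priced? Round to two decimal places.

18.02%

MRP (SML slope) = (20.53% − 8.05%) / (1.87 − 0.48) = 12.48% / 1.39 = 8.9784%
R_f (intercept) = 8.05% − 0.48 × 8.9784% = 3.7404%
E(R_Ellery) = R_f + β × MRP = 3.7404% + 1.59 × 8.9784% = 18.02%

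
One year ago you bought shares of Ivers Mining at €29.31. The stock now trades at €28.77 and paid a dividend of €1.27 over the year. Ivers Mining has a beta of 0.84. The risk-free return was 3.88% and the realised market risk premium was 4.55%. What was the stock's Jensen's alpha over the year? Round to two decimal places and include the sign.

Realised HPR = (P1 + D1 − P0) / P0 = (28.77 + 1.27 − 29.31) / 29.31 = 0.73 / 29.31 = 2.4906%
CAPM required = R_f + β·MRP = 3.88% + 0.84 × 4.55% = 7.7020%
α = realised − required = 2.4906% − 7.7020% = -5.21%

-5.21%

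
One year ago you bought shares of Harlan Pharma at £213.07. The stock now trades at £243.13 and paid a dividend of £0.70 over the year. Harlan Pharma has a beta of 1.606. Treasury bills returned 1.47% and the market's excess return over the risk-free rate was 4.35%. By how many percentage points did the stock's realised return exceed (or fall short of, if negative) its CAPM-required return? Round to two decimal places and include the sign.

+5.98%

Realised HPR = (P1 + D1 − P0) / P0 = (243.13 + 0.70 − 213.07) / 213.07 = 30.76 / 213.07 = 14.4366%
CAPM required = R_f + β·MRP = 1.47% + 1.606 × 4.35% = 8.45610%
α = realised − required = 14.4366% − 8.45610% = +5.98%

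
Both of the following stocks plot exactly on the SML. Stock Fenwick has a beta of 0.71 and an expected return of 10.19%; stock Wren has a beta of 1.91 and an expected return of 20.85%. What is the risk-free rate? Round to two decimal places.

Both satisfy E(R) = R_f + β·MRP, so the slope of the SML is
MRP = (20.85% − 10.19%) / (1.91 − 0.71) = 10.66% / 1.20 = 8.8833%
R_f = E(R_Fenwick) − β_Fenwick·MRP = 10.19% − 0.71 × 8.8833% = 3.8829%

3.88%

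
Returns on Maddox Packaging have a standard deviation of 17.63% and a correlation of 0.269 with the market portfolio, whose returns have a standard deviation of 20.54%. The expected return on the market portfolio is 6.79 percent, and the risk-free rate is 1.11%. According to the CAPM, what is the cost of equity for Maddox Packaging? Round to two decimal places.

2.42%

β = ρ × σ_i / σ_m = 0.269 × 17.63% / 20.54% = 0.2309
MRP = 6.79% − 1.11% = 5.68%
E(R) = 1.11% + 0.2309 × 5.68% = 2.42%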